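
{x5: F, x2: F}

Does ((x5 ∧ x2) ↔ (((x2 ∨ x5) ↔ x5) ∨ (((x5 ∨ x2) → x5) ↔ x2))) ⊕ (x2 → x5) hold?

T

x5 ∧ x2 = F ∧ F = F
x2 ∨ x5 = F ∨ F = F
(x2 ∨ x5) ↔ x5 = F ↔ F = T
x5 ∨ x2 = F ∨ F = F
(x5 ∨ x2) → x5 = F → F = T
((x5 ∨ x2) → x5) ↔ x2 = T ↔ F = F
((x2 ∨ x5) ↔ x5) ∨ (((x5 ∨ x2) → x5) ↔ x2) = T ∨ F = T
(x5 ∧ x2) ↔ (((x2 ∨ x5) ↔ x5) ∨ (((x5 ∨ x2) → x5) ↔ x2)) = F ↔ T = F
x2 → x5 = F → F = T
((x5 ∧ x2) ↔ (((x2 ∨ x5) ↔ x5) ∨ (((x5 ∨ x2) → x5) ↔ x2))) ⊕ (x2 → x5) = F ⊕ T = T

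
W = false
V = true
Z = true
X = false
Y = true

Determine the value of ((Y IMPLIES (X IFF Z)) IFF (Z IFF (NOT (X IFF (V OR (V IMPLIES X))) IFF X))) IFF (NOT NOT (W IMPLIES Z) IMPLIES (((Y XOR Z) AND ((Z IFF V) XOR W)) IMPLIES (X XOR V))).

X IFF Z = false IFF true = false
Y IMPLIES (X IFF Z) = true IMPLIES false = false
V IMPLIES X = true IMPLIES false = false
V OR (V IMPLIES X) = true OR false = true
X IFF (V OR (V IMPLIES X)) = false IFF true = false
NOT (X IFF (V OR (V IMPLIES X))) = NOT false = true
NOT (X IFF (V OR (V IMPLIES X))) IFF X = true IFF false = false
Z IFF (NOT (X IFF (V OR (V IMPLIES X))) IFF X) = true IFF false = false
(Y IMPLIES (X IFF Z)) IFF (Z IFF (NOT (X IFF (V OR (V IMPLIES X))) IFF X)) = false IFF false = true
W IMPLIES Z = false IMPLIES true = true
NOT (W IMPLIES Z) = NOT true = false
NOT NOT (W IMPLIES Z) = NOT false = true
Y XOR Z = true XOR true = false
Z IFF V = true IFF true = true
(Z IFF V) XOR W = true XOR false = true
(Y XOR Z) AND ((Z IFF V) XOR W) = false AND true = false
X XOR V = false XOR true = true
((Y XOR Z) AND ((Z IFF V) XOR W)) IMPLIES (X XOR V) = false IMPLIES true = true
NOT NOT (W IMPLIES Z) IMPLIES (((Y XOR Z) AND ((Z IFF V) XOR W)) IMPLIES (X XOR V)) = true IMPLIES true = true
((Y IMPLIES (X IFF Z)) IFF (Z IFF (NOT (X IFF (V OR (V IMPLIES X))) IFF X))) IFF (NOT NOT (W IMPLIES Z) IMPLIES (((Y XOR Z) AND ((Z IFF V) XOR W)) IMPLIES (X XOR V))) = true IFF true = true

true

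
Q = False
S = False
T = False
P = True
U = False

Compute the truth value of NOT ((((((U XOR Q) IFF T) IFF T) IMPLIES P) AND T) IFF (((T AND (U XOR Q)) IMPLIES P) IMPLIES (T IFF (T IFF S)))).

U XOR Q = False XOR False = False
(U XOR Q) IFF T = False IFF False = True
((U XOR Q) IFF T) IFF T = True IFF False = False
(((U XOR Q) IFF T) IFF T) IMPLIES P = False IMPLIES True = True
((((U XOR Q) IFF T) IFF T) IMPLIES P) AND T = True AND False = False
U XOR Q = False XOR False = False
T AND (U XOR Q) = False AND False = False
(T AND (U XOR Q)) IMPLIES P = False IMPLIES True = True
T IFF S = False IFF False = True
T IFF (T IFF S) = False IFF True = False
((T AND (U XOR Q)) IMPLIES P) IMPLIES (T IFF (T IFF S)) = True IMPLIES False = False
(((((U XOR Q) IFF T) IFF T) IMPLIES P) AND T) IFF (((T AND (U XOR Q)) IMPLIES P) IMPLIES (T IFF (T IFF S))) = False IFF False = True
NOT ((((((U XOR Q) IFF T) IFF T) IMPLIES P) AND T) IFF (((T AND (U XOR Q)) IMPLIES P) IMPLIES (T IFF (T IFF S)))) = NOT True = False

False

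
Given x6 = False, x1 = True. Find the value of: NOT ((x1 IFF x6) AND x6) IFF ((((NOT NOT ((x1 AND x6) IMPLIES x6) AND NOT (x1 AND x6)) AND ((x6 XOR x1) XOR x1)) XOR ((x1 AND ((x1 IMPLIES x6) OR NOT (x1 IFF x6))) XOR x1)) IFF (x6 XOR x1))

Substituting x6=False, x1=True:
x1 IFF x6 = True IFF False = False
(x1 IFF x6) AND x6 = False AND False = False
NOT ((x1 IFF x6) AND x6) = NOT False = True
x1 AND x6 = True AND False = False
(x1 AND x6) IMPLIES x6 = False IMPLIES False = True
NOT ((x1 AND x6) IMPLIES x6) = NOT True = False
NOT NOT ((x1 AND x6) IMPLIES x6) = NOT False = True
x1 AND x6 = True AND False = False
NOT (x1 AND x6) = NOT False = True
NOT NOT ((x1 AND x6) IMPLIES x6) AND NOT (x1 AND x6) = True AND True = True
x6 XOR x1 = False XOR True = True
(x6 XOR x1) XOR x1 = True XOR True = False
(NOT NOT ((x1 AND x6) IMPLIES x6) AND NOT (x1 AND x6)) AND ((x6 XOR x1) XOR x1) = True AND False = False
x1 IMPLIES x6 = True IMPLIES False = False
x1 IFF x6 = True IFF False = False
NOT (x1 IFF x6) = NOT False = True
(x1 IMPLIES x6) OR NOT (x1 IFF x6) = False OR True = True
x1 AND ((x1 IMPLIES x6) OR NOT (x1 IFF x6)) = True AND True = True
(x1 AND ((x1 IMPLIES x6) OR NOT (x1 IFF x6))) XOR x1 = True XOR True = False
((NOT NOT ((x1 AND x6) IMPLIES x6) AND NOT (x1 AND x6)) AND ((x6 XOR x1) XOR x1)) XOR ((x1 AND ((x1 IMPLIES x6) OR NOT (x1 IFF x6))) XOR x1) = False XOR False = False
x6 XOR x1 = False XOR True = True
(((NOT NOT ((x1 AND x6) IMPLIES x6) AND NOT (x1 AND x6)) AND ((x6 XOR x1) XOR x1)) XOR ((x1 AND ((x1 IMPLIES x6) OR NOT (x1 IFF x6))) XOR x1)) IFF (x6 XOR x1) = False IFF True = False
NOT ((x1 IFF x6) AND x6) IFF ((((NOT NOT ((x1 AND x6) IMPLIES x6) AND NOT (x1 AND x6)) AND ((x6 XOR x1) XOR x1)) XOR ((x1 AND ((x1 IMPLIES x6) OR NOT (x1 IFF x6))) XOR x1)) IFF (x6 XOR x1)) = True IFF False = False

False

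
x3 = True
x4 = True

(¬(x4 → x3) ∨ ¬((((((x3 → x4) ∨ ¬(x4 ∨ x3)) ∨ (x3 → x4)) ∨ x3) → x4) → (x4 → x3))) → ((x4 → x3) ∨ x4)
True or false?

True

x4 → x3 = True → True = True
¬(x4 → x3) = ¬True = False
x3 → x4 = True → True = True
x4 ∨ x3 = True ∨ True = True
¬(x4 ∨ x3) = ¬True = False
(x3 → x4) ∨ ¬(x4 ∨ x3) = True ∨ False = True
x3 → x4 = True → True = True
((x3 → x4) ∨ ¬(x4 ∨ x3)) ∨ (x3 → x4) = True ∨ True = True
(((x3 → x4) ∨ ¬(x4 ∨ x3)) ∨ (x3 → x4)) ∨ x3 = True ∨ True = True
((((x3 → x4) ∨ ¬(x4 ∨ x3)) ∨ (x3 → x4)) ∨ x3) → x4 = True → True = True
x4 → x3 = True → True = True
(((((x3 → x4) ∨ ¬(x4 ∨ x3)) ∨ (x3 → x4)) ∨ x3) → x4) → (x4 → x3) = True → True = True
¬((((((x3 → x4) ∨ ¬(x4 ∨ x3)) ∨ (x3 → x4)) ∨ x3) → x4) → (x4 → x3)) = ¬True = False
¬(x4 → x3) ∨ ¬((((((x3 → x4) ∨ ¬(x4 ∨ x3)) ∨ (x3 → x4)) ∨ x3) → x4) → (x4 → x3)) = False ∨ False = False
x4 → x3 = True → True = True
(x4 → x3) ∨ x4 = True ∨ True = True
(¬(x4 → x3) ∨ ¬((((((x3 → x4) ∨ ¬(x4 ∨ x3)) ∨ (x3 → x4)) ∨ x3) → x4) → (x4 → x3))) → ((x4 → x3) ∨ x4) = False → True = True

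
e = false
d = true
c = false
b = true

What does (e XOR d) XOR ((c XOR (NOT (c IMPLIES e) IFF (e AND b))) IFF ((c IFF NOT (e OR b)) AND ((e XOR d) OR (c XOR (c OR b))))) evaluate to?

e XOR d = false XOR true = true
c IMPLIES e = false IMPLIES false = true
NOT (c IMPLIES e) = NOT true = false
e AND b = false AND true = false
NOT (c IMPLIES e) IFF (e AND b) = false IFF false = true
c XOR (NOT (c IMPLIES e) IFF (e AND b)) = false XOR true = true
e OR b = false OR true = true
NOT (e OR b) = NOT true = false
c IFF NOT (e OR b) = false IFF false = true
e XOR d = false XOR true = true
c OR b = false OR true = true
c XOR (c OR b) = false XOR true = true
(e XOR d) OR (c XOR (c OR b)) = true OR true = true
(c IFF NOT (e OR b)) AND ((e XOR d) OR (c XOR (c OR b))) = true AND true = true
(c XOR (NOT (c IMPLIES e) IFF (e AND b))) IFF ((c IFF NOT (e OR b)) AND ((e XOR d) OR (c XOR (c OR b)))) = true IFF true = true
(e XOR d) XOR ((c XOR (NOT (c IMPLIES e) IFF (e AND b))) IFF ((c IFF NOT (e OR b)) AND ((e XOR d) OR (c XOR (c OR b))))) = true XOR true = false

false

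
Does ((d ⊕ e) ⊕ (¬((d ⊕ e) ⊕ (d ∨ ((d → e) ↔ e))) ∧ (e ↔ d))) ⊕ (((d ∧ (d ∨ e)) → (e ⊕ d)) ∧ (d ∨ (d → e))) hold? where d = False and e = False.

False

Substituting d=False, e=False:
d ⊕ e = False ⊕ False = False
d ⊕ e = False ⊕ False = False
d → e = False → False = True
(d → e) ↔ e = True ↔ False = False
d ∨ ((d → e) ↔ e) = False ∨ False = False
(d ⊕ e) ⊕ (d ∨ ((d → e) ↔ e)) = False ⊕ False = False
¬((d ⊕ e) ⊕ (d ∨ ((d → e) ↔ e))) = ¬False = True
e ↔ d = False ↔ False = True
¬((d ⊕ e) ⊕ (d ∨ ((d → e) ↔ e))) ∧ (e ↔ d) = True ∧ True = True
(d ⊕ e) ⊕ (¬((d ⊕ e) ⊕ (d ∨ ((d → e) ↔ e))) ∧ (e ↔ d)) = False ⊕ True = True
d ∨ e = False ∨ False = False
d ∧ (d ∨ e) = False ∧ False = False
e ⊕ d = False ⊕ False = False
(d ∧ (d ∨ e)) → (e ⊕ d) = False → False = True
d → e = False → False = True
d ∨ (d → e) = False ∨ True = True
((d ∧ (d ∨ e)) → (e ⊕ d)) ∧ (d ∨ (d → e)) = True ∧ True = True
((d ⊕ e) ⊕ (¬((d ⊕ e) ⊕ (d ∨ ((d → e) ↔ e))) ∧ (e ↔ d))) ⊕ (((d ∧ (d ∨ e)) → (e ⊕ d)) ∧ (d ∨ (d → e))) = True ⊕ True = False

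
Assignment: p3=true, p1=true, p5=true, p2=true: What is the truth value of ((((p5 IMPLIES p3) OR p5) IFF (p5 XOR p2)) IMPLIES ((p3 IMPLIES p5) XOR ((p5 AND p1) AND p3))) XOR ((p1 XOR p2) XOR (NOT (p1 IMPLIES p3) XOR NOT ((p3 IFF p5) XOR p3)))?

false

p5 IMPLIES p3 = true IMPLIES true = true
(p5 IMPLIES p3) OR p5 = true OR true = true
p5 XOR p2 = true XOR true = false
((p5 IMPLIES p3) OR p5) IFF (p5 XOR p2) = true IFF false = false
p3 IMPLIES p5 = true IMPLIES true = true
p5 AND p1 = true AND true = true
(p5 AND p1) AND p3 = true AND true = true
(p3 IMPLIES p5) XOR ((p5 AND p1) AND p3) = true XOR true = false
(((p5 IMPLIES p3) OR p5) IFF (p5 XOR p2)) IMPLIES ((p3 IMPLIES p5) XOR ((p5 AND p1) AND p3)) = false IMPLIES false = true
p1 XOR p2 = true XOR true = false
p1 IMPLIES p3 = true IMPLIES true = true
NOT (p1 IMPLIES p3) = NOT true = false
p3 IFF p5 = true IFF true = true
(p3 IFF p5) XOR p3 = true XOR true = false
NOT ((p3 IFF p5) XOR p3) = NOT false = true
NOT (p1 IMPLIES p3) XOR NOT ((p3 IFF p5) XOR p3) = false XOR true = true
(p1 XOR p2) XOR (NOT (p1 IMPLIES p3) XOR NOT ((p3 IFF p5) XOR p3)) = false XOR true = true
((((p5 IMPLIES p3) OR p5) IFF (p5 XOR p2)) IMPLIES ((p3 IMPLIES p5) XOR ((p5 AND p1) AND p3))) XOR ((p1 XOR p2) XOR (NOT (p1 IMPLIES p3) XOR NOT ((p3 IFF p5) XOR p3))) = true XOR true = false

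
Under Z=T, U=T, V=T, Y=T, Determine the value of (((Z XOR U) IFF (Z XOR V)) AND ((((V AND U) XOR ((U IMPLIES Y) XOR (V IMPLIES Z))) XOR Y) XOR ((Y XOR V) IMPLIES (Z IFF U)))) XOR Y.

Z XOR U = T XOR T = F
Z XOR V = T XOR T = F
(Z XOR U) IFF (Z XOR V) = F IFF F = T
V AND U = T AND T = T
U IMPLIES Y = T IMPLIES T = T
V IMPLIES Z = T IMPLIES T = T
(U IMPLIES Y) XOR (V IMPLIES Z) = T XOR T = F
(V AND U) XOR ((U IMPLIES Y) XOR (V IMPLIES Z)) = T XOR F = T
((V AND U) XOR ((U IMPLIES Y) XOR (V IMPLIES Z))) XOR Y = T XOR T = F
Y XOR V = T XOR T = F
Z IFF U = T IFF T = T
(Y XOR V) IMPLIES (Z IFF U) = F IMPLIES T = T
(((V AND U) XOR ((U IMPLIES Y) XOR (V IMPLIES Z))) XOR Y) XOR ((Y XOR V) IMPLIES (Z IFF U)) = F XOR T = T
((Z XOR U) IFF (Z XOR V)) AND ((((V AND U) XOR ((U IMPLIES Y) XOR (V IMPLIES Z))) XOR Y) XOR ((Y XOR V) IMPLIES (Z IFF U))) = T AND T = T
(((Z XOR U) IFF (Z XOR V)) AND ((((V AND U) XOR ((U IMPLIES Y) XOR (V IMPLIES Z))) XOR Y) XOR ((Y XOR V) IMPLIES (Z IFF U)))) XOR Y = T XOR T = F

F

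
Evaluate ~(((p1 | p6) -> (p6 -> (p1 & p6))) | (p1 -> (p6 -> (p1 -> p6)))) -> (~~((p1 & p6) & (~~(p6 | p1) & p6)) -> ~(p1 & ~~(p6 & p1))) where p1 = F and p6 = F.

T

p1 | p6 = F | F = F
p1 & p6 = F & F = F
p6 -> (p1 & p6) = F -> F = T
(p1 | p6) -> (p6 -> (p1 & p6)) = F -> T = T
p1 -> p6 = F -> F = T
p6 -> (p1 -> p6) = F -> T = T
p1 -> (p6 -> (p1 -> p6)) = F -> T = T
((p1 | p6) -> (p6 -> (p1 & p6))) | (p1 -> (p6 -> (p1 -> p6))) = T | T = T
~(((p1 | p6) -> (p6 -> (p1 & p6))) | (p1 -> (p6 -> (p1 -> p6)))) = ~T = F
p1 & p6 = F & F = F
p6 | p1 = F | F = F
~(p6 | p1) = ~F = T
~~(p6 | p1) = ~T = F
~~(p6 | p1) & p6 = F & F = F
(p1 & p6) & (~~(p6 | p1) & p6) = F & F = F
~((p1 & p6) & (~~(p6 | p1) & p6)) = ~F = T
~~((p1 & p6) & (~~(p6 | p1) & p6)) = ~T = F
p6 & p1 = F & F = F
~(p6 & p1) = ~F = T
~~(p6 & p1) = ~T = F
p1 & ~~(p6 & p1) = F & F = F
~(p1 & ~~(p6 & p1)) = ~F = T
~~((p1 & p6) & (~~(p6 | p1) & p6)) -> ~(p1 & ~~(p6 & p1)) = F -> T = T
~(((p1 | p6) -> (p6 -> (p1 & p6))) | (p1 -> (p6 -> (p1 -> p6)))) -> (~~((p1 & p6) & (~~(p6 | p1) & p6)) -> ~(p1 & ~~(p6 & p1))) = F -> T = T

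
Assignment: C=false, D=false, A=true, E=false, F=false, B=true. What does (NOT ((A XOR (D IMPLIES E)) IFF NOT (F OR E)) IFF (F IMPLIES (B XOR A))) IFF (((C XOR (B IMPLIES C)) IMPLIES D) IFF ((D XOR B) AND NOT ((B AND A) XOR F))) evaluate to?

false

D IMPLIES E = false IMPLIES false = true
A XOR (D IMPLIES E) = true XOR true = false
F OR E = false OR false = false
NOT (F OR E) = NOT false = true
(A XOR (D IMPLIES E)) IFF NOT (F OR E) = false IFF true = false
NOT ((A XOR (D IMPLIES E)) IFF NOT (F OR E)) = NOT false = true
B XOR A = true XOR true = false
F IMPLIES (B XOR A) = false IMPLIES false = true
NOT ((A XOR (D IMPLIES E)) IFF NOT (F OR E)) IFF (F IMPLIES (B XOR A)) = true IFF true = true
B IMPLIES C = true IMPLIES false = false
C XOR (B IMPLIES C) = false XOR false = false
(C XOR (B IMPLIES C)) IMPLIES D = false IMPLIES false = true
D XOR B = false XOR true = true
B AND A = true AND true = true
(B AND A) XOR F = true XOR false = true
NOT ((B AND A) XOR F) = NOT true = false
(D XOR B) AND NOT ((B AND A) XOR F) = true AND false = false
((C XOR (B IMPLIES C)) IMPLIES D) IFF ((D XOR B) AND NOT ((B AND A) XOR F)) = true IFF false = false
(NOT ((A XOR (D IMPLIES E)) IFF NOT (F OR E)) IFF (F IMPLIES (B XOR A))) IFF (((C XOR (B IMPLIES C)) IMPLIES D) IFF ((D XOR B) AND NOT ((B AND A) XOR F))) = true IFF false = false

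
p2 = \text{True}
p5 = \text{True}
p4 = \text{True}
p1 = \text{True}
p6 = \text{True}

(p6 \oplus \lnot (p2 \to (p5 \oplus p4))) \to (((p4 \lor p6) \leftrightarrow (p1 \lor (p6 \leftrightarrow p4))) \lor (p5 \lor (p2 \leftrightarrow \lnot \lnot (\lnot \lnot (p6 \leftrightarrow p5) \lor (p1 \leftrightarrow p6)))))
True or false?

\text{True}

p5 \oplus p4 = \text{True} \oplus \text{True} = \text{False}
p2 \to (p5 \oplus p4) = \text{True} \to \text{False} = \text{False}
\lnot (p2 \to (p5 \oplus p4)) = \lnot \text{False} = \text{True}
p6 \oplus \lnot (p2 \to (p5 \oplus p4)) = \text{True} \oplus \text{True} = \text{False}
p4 \lor p6 = \text{True} \lor \text{True} = \text{True}
p6 \leftrightarrow p4 = \text{True} \leftrightarrow \text{True} = \text{True}
p1 \lor (p6 \leftrightarrow p4) = \text{True} \lor \text{True} = \text{True}
(p4 \lor p6) \leftrightarrow (p1 \lor (p6 \leftrightarrow p4)) = \text{True} \leftrightarrow \text{True} = \text{True}
p6 \leftrightarrow p5 = \text{True} \leftrightarrow \text{True} = \text{True}
\lnot (p6 \leftrightarrow p5) = \lnot \text{True} = \text{False}
\lnot \lnot (p6 \leftrightarrow p5) = \lnot \text{False} = \text{True}
p1 \leftrightarrow p6 = \text{True} \leftrightarrow \text{True} = \text{True}
\lnot \lnot (p6 \leftrightarrow p5) \lor (p1 \leftrightarrow p6) = \text{True} \lor \text{True} = \text{True}
\lnot (\lnot \lnot (p6 \leftrightarrow p5) \lor (p1 \leftrightarrow p6)) = \lnot \text{True} = \text{False}
\lnot \lnot (\lnot \lnot (p6 \leftrightarrow p5) \lor (p1 \leftrightarrow p6)) = \lnot \text{False} = \text{True}
p2 \leftrightarrow \lnot \lnot (\lnot \lnot (p6 \leftrightarrow p5) \lor (p1 \leftrightarrow p6)) = \text{True} \leftrightarrow \text{True} = \text{True}
p5 \lor (p2 \leftrightarrow \lnot \lnot (\lnot \lnot (p6 \leftrightarrow p5) \lor (p1 \leftrightarrow p6))) = \text{True} \lor \text{True} = \text{True}
((p4 \lor p6) \leftrightarrow (p1 \lor (p6 \leftrightarrow p4))) \lor (p5 \lor (p2 \leftrightarrow \lnot \lnot (\lnot \lnot (p6 \leftrightarrow p5) \lor (p1 \leftrightarrow p6)))) = \text{True} \lor \text{True} = \text{True}
(p6 \oplus \lnot (p2 \to (p5 \oplus p4))) \to (((p4 \lor p6) \leftrightarrow (p1 \lor (p6 \leftrightarrow p4))) \lor (p5 \lor (p2 \leftrightarrow \lnot \lnot (\lnot \lnot (p6 \leftrightarrow p5) \lor (p1 \leftrightarrow p6))))) = \text{False} \to \text{True} = \text{True}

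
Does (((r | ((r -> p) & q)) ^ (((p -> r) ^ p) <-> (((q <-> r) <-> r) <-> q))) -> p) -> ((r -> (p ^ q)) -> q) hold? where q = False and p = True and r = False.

r -> p = False -> True = True
(r -> p) & q = True & False = False
r | ((r -> p) & q) = False | False = False
p -> r = True -> False = False
(p -> r) ^ p = False ^ True = True
q <-> r = False <-> False = True
(q <-> r) <-> r = True <-> False = False
((q <-> r) <-> r) <-> q = False <-> False = True
((p -> r) ^ p) <-> (((q <-> r) <-> r) <-> q) = True <-> True = True
(r | ((r -> p) & q)) ^ (((p -> r) ^ p) <-> (((q <-> r) <-> r) <-> q)) = False ^ True = True
((r | ((r -> p) & q)) ^ (((p -> r) ^ p) <-> (((q <-> r) <-> r) <-> q))) -> p = True -> True = True
p ^ q = True ^ False = True
r -> (p ^ q) = False -> True = True
(r -> (p ^ q)) -> q = True -> False = False
(((r | ((r -> p) & q)) ^ (((p -> r) ^ p) <-> (((q <-> r) <-> r) <-> q))) -> p) -> ((r -> (p ^ q)) -> q) = True -> False = False

False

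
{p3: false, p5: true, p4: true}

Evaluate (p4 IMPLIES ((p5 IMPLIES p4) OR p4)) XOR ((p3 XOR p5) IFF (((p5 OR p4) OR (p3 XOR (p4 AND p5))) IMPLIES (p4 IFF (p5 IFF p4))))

false

p5 IMPLIES p4 = true IMPLIES true = true
(p5 IMPLIES p4) OR p4 = true OR true = true
p4 IMPLIES ((p5 IMPLIES p4) OR p4) = true IMPLIES true = true
p3 XOR p5 = false XOR true = true
p5 OR p4 = true OR true = true
p4 AND p5 = true AND true = true
p3 XOR (p4 AND p5) = false XOR true = true
(p5 OR p4) OR (p3 XOR (p4 AND p5)) = true OR true = true
p5 IFF p4 = true IFF true = true
p4 IFF (p5 IFF p4) = true IFF true = true
((p5 OR p4) OR (p3 XOR (p4 AND p5))) IMPLIES (p4 IFF (p5 IFF p4)) = true IMPLIES true = true
(p3 XOR p5) IFF (((p5 OR p4) OR (p3 XOR (p4 AND p5))) IMPLIES (p4 IFF (p5 IFF p4))) = true IFF true = true
(p4 IMPLIES ((p5 IMPLIES p4) OR p4)) XOR ((p3 XOR p5) IFF (((p5 OR p4) OR (p3 XOR (p4 AND p5))) IMPLIES (p4 IFF (p5 IFF p4)))) = true XOR true = false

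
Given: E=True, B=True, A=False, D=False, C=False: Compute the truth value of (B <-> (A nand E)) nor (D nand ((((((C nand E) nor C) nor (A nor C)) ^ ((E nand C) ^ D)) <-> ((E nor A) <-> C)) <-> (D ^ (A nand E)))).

False

A nand E = False nand True = True
B <-> (A nand E) = True <-> True = True
C nand E = False nand True = True
(C nand E) nor C = True nor False = False
A nor C = False nor False = True
((C nand E) nor C) nor (A nor C) = False nor True = False
E nand C = True nand False = True
(E nand C) ^ D = True ^ False = True
(((C nand E) nor C) nor (A nor C)) ^ ((E nand C) ^ D) = False ^ True = True
E nor A = True nor False = False
(E nor A) <-> C = False <-> False = True
((((C nand E) nor C) nor (A nor C)) ^ ((E nand C) ^ D)) <-> ((E nor A) <-> C) = True <-> True = True
A nand E = False nand True = True
D ^ (A nand E) = False ^ True = True
(((((C nand E) nor C) nor (A nor C)) ^ ((E nand C) ^ D)) <-> ((E nor A) <-> C)) <-> (D ^ (A nand E)) = True <-> True = True
D nand ((((((C nand E) nor C) nor (A nor C)) ^ ((E nand C) ^ D)) <-> ((E nor A) <-> C)) <-> (D ^ (A nand E))) = False nand True = True
(B <-> (A nand E)) nor (D nand ((((((C nand E) nor C) nor (A nor C)) ^ ((E nand C) ^ D)) <-> ((E nor A) <-> C)) <-> (D ^ (A nand E)))) = True nor True = False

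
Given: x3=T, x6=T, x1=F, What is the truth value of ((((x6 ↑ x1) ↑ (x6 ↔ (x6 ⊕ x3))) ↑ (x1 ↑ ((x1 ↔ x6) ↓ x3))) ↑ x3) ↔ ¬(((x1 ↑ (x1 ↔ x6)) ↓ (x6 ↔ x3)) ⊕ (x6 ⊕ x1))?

F

Substituting x3=T, x6=T, x1=F:
x6 ↑ x1 = T ↑ F = T
x6 ⊕ x3 = T ⊕ T = F
x6 ↔ (x6 ⊕ x3) = T ↔ F = F
(x6 ↑ x1) ↑ (x6 ↔ (x6 ⊕ x3)) = T ↑ F = T
x1 ↔ x6 = F ↔ T = F
(x1 ↔ x6) ↓ x3 = F ↓ T = F
x1 ↑ ((x1 ↔ x6) ↓ x3) = F ↑ F = T
((x6 ↑ x1) ↑ (x6 ↔ (x6 ⊕ x3))) ↑ (x1 ↑ ((x1 ↔ x6) ↓ x3)) = T ↑ T = F
(((x6 ↑ x1) ↑ (x6 ↔ (x6 ⊕ x3))) ↑ (x1 ↑ ((x1 ↔ x6) ↓ x3))) ↑ x3 = F ↑ T = T
x1 ↔ x6 = F ↔ T = F
x1 ↑ (x1 ↔ x6) = F ↑ F = T
x6 ↔ x3 = T ↔ T = T
(x1 ↑ (x1 ↔ x6)) ↓ (x6 ↔ x3) = T ↓ T = F
x6 ⊕ x1 = T ⊕ F = T
((x1 ↑ (x1 ↔ x6)) ↓ (x6 ↔ x3)) ⊕ (x6 ⊕ x1) = F ⊕ T = T
¬(((x1 ↑ (x1 ↔ x6)) ↓ (x6 ↔ x3)) ⊕ (x6 ⊕ x1)) = ¬T = F
((((x6 ↑ x1) ↑ (x6 ↔ (x6 ⊕ x3))) ↑ (x1 ↑ ((x1 ↔ x6) ↓ x3))) ↑ x3) ↔ ¬(((x1 ↑ (x1 ↔ x6)) ↓ (x6 ↔ x3)) ⊕ (x6 ⊕ x1)) = T ↔ F = F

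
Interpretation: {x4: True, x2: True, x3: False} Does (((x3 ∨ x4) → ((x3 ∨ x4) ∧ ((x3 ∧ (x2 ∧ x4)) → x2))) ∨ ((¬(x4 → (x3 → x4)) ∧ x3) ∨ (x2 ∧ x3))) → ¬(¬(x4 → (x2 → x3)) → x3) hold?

True

Substituting x4=True, x2=True, x3=False:
x3 ∨ x4 = False ∨ True = True
x3 ∨ x4 = False ∨ True = True
x2 ∧ x4 = True ∧ True = True
x3 ∧ (x2 ∧ x4) = False ∧ True = False
(x3 ∧ (x2 ∧ x4)) → x2 = False → True = True
(x3 ∨ x4) ∧ ((x3 ∧ (x2 ∧ x4)) → x2) = True ∧ True = True
(x3 ∨ x4) → ((x3 ∨ x4) ∧ ((x3 ∧ (x2 ∧ x4)) → x2)) = True → True = True
x3 → x4 = False → True = True
x4 → (x3 → x4) = True → True = True
¬(x4 → (x3 → x4)) = ¬True = False
¬(x4 → (x3 → x4)) ∧ x3 = False ∧ False = False
x2 ∧ x3 = True ∧ False = False
(¬(x4 → (x3 → x4)) ∧ x3) ∨ (x2 ∧ x3) = False ∨ False = False
((x3 ∨ x4) → ((x3 ∨ x4) ∧ ((x3 ∧ (x2 ∧ x4)) → x2))) ∨ ((¬(x4 → (x3 → x4)) ∧ x3) ∨ (x2 ∧ x3)) = True ∨ False = True
x2 → x3 = True → False = False
x4 → (x2 → x3) = True → False = False
¬(x4 → (x2 → x3)) = ¬False = True
¬(x4 → (x2 → x3)) → x3 = True → False = False
¬(¬(x4 → (x2 → x3)) → x3) = ¬False = True
(((x3 ∨ x4) → ((x3 ∨ x4) ∧ ((x3 ∧ (x2 ∧ x4)) → x2))) ∨ ((¬(x4 → (x3 → x4)) ∧ x3) ∨ (x2 ∧ x3))) → ¬(¬(x4 → (x2 → x3)) → x3) = True → True = True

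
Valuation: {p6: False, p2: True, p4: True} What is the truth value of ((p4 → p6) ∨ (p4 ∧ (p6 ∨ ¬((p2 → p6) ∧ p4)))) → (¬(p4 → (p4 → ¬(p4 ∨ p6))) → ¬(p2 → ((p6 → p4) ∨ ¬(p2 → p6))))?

False

p4 → p6 = True → False = False
p2 → p6 = True → False = False
(p2 → p6) ∧ p4 = False ∧ True = False
¬((p2 → p6) ∧ p4) = ¬False = True
p6 ∨ ¬((p2 → p6) ∧ p4) = False ∨ True = True
p4 ∧ (p6 ∨ ¬((p2 → p6) ∧ p4)) = True ∧ True = True
(p4 → p6) ∨ (p4 ∧ (p6 ∨ ¬((p2 → p6) ∧ p4))) = False ∨ True = True
p4 ∨ p6 = True ∨ False = True
¬(p4 ∨ p6) = ¬True = False
p4 → ¬(p4 ∨ p6) = True → False = False
p4 → (p4 → ¬(p4 ∨ p6)) = True → False = False
¬(p4 → (p4 → ¬(p4 ∨ p6))) = ¬False = True
p6 → p4 = False → True = True
p2 → p6 = True → False = False
¬(p2 → p6) = ¬False = True
(p6 → p4) ∨ ¬(p2 → p6) = True ∨ True = True
p2 → ((p6 → p4) ∨ ¬(p2 → p6)) = True → True = True
¬(p2 → ((p6 → p4) ∨ ¬(p2 → p6))) = ¬True = False
¬(p4 → (p4 → ¬(p4 ∨ p6))) → ¬(p2 → ((p6 → p4) ∨ ¬(p2 → p6))) = True → False = False
((p4 → p6) ∨ (p4 ∧ (p6 ∨ ¬((p2 → p6) ∧ p4)))) → (¬(p4 → (p4 → ¬(p4 ∨ p6))) → ¬(p2 → ((p6 → p4) ∨ ¬(p2 → p6)))) = True → False = False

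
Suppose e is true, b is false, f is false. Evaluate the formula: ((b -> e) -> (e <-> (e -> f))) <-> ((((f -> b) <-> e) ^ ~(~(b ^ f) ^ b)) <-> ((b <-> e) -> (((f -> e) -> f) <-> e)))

0

b -> e = 0 -> 1 = 1
e -> f = 1 -> 0 = 0
e <-> (e -> f) = 1 <-> 0 = 0
(b -> e) -> (e <-> (e -> f)) = 1 -> 0 = 0
f -> b = 0 -> 0 = 1
(f -> b) <-> e = 1 <-> 1 = 1
b ^ f = 0 ^ 0 = 0
~(b ^ f) = ~0 = 1
~(b ^ f) ^ b = 1 ^ 0 = 1
~(~(b ^ f) ^ b) = ~1 = 0
((f -> b) <-> e) ^ ~(~(b ^ f) ^ b) = 1 ^ 0 = 1
b <-> e = 0 <-> 1 = 0
f -> e = 0 -> 1 = 1
(f -> e) -> f = 1 -> 0 = 0
((f -> e) -> f) <-> e = 0 <-> 1 = 0
(b <-> e) -> (((f -> e) -> f) <-> e) = 0 -> 0 = 1
(((f -> b) <-> e) ^ ~(~(b ^ f) ^ b)) <-> ((b <-> e) -> (((f -> e) -> f) <-> e)) = 1 <-> 1 = 1
((b -> e) -> (e <-> (e -> f))) <-> ((((f -> b) <-> e) ^ ~(~(b ^ f) ^ b)) <-> ((b <-> e) -> (((f -> e) -> f) <-> e))) = 0 <-> 1 = 0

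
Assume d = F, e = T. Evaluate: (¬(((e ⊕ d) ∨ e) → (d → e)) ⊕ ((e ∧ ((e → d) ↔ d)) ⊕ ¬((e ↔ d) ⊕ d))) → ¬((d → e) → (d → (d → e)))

T

Substituting d=F, e=T:
e ⊕ d = T ⊕ F = T
(e ⊕ d) ∨ e = T ∨ T = T
d → e = F → T = T
((e ⊕ d) ∨ e) → (d → e) = T → T = T
¬(((e ⊕ d) ∨ e) → (d → e)) = ¬T = F
e → d = T → F = F
(e → d) ↔ d = F ↔ F = T
e ∧ ((e → d) ↔ d) = T ∧ T = T
e ↔ d = T ↔ F = F
(e ↔ d) ⊕ d = F ⊕ F = F
¬((e ↔ d) ⊕ d) = ¬F = T
(e ∧ ((e → d) ↔ d)) ⊕ ¬((e ↔ d) ⊕ d) = T ⊕ T = F
¬(((e ⊕ d) ∨ e) → (d → e)) ⊕ ((e ∧ ((e → d) ↔ d)) ⊕ ¬((e ↔ d) ⊕ d)) = F ⊕ F = F
d → e = F → T = T
d → e = F → T = T
d → (d → e) = F → T = T
(d → e) → (d → (d → e)) = T → T = T
¬((d → e) → (d → (d → e))) = ¬T = F
(¬(((e ⊕ d) ∨ e) → (d → e)) ⊕ ((e ∧ ((e → d) ↔ d)) ⊕ ¬((e ↔ d) ⊕ d))) → ¬((d → e) → (d → (d → e))) = F → F = T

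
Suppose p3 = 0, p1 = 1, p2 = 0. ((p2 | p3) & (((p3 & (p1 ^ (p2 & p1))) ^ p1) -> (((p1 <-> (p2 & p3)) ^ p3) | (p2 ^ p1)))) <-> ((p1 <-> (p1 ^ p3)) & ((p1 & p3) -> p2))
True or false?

Substituting p3=0, p1=1, p2=0:
p2 | p3 = 0 | 0 = 0
p2 & p1 = 0 & 1 = 0
p1 ^ (p2 & p1) = 1 ^ 0 = 1
p3 & (p1 ^ (p2 & p1)) = 0 & 1 = 0
(p3 & (p1 ^ (p2 & p1))) ^ p1 = 0 ^ 1 = 1
p2 & p3 = 0 & 0 = 0
p1 <-> (p2 & p3) = 1 <-> 0 = 0
(p1 <-> (p2 & p3)) ^ p3 = 0 ^ 0 = 0
p2 ^ p1 = 0 ^ 1 = 1
((p1 <-> (p2 & p3)) ^ p3) | (p2 ^ p1) = 0 | 1 = 1
((p3 & (p1 ^ (p2 & p1))) ^ p1) -> (((p1 <-> (p2 & p3)) ^ p3) | (p2 ^ p1)) = 1 -> 1 = 1
(p2 | p3) & (((p3 & (p1 ^ (p2 & p1))) ^ p1) -> (((p1 <-> (p2 & p3)) ^ p3) | (p2 ^ p1))) = 0 & 1 = 0
p1 ^ p3 = 1 ^ 0 = 1
p1 <-> (p1 ^ p3) = 1 <-> 1 = 1
p1 & p3 = 1 & 0 = 0
(p1 & p3) -> p2 = 0 -> 0 = 1
(p1 <-> (p1 ^ p3)) & ((p1 & p3) -> p2) = 1 & 1 = 1
((p2 | p3) & (((p3 & (p1 ^ (p2 & p1))) ^ p1) -> (((p1 <-> (p2 & p3)) ^ p3) | (p2 ^ p1)))) <-> ((p1 <-> (p1 ^ p3)) & ((p1 & p3) -> p2)) = 0 <-> 1 = 0

0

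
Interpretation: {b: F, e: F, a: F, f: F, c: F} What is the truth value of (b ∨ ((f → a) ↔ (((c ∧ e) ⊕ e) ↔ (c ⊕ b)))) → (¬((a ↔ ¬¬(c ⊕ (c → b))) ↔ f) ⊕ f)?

F

f → a = F → F = T
c ∧ e = F ∧ F = F
(c ∧ e) ⊕ e = F ⊕ F = F
c ⊕ b = F ⊕ F = F
((c ∧ e) ⊕ e) ↔ (c ⊕ b) = F ↔ F = T
(f → a) ↔ (((c ∧ e) ⊕ e) ↔ (c ⊕ b)) = T ↔ T = T
b ∨ ((f → a) ↔ (((c ∧ e) ⊕ e) ↔ (c ⊕ b))) = F ∨ T = T
c → b = F → F = T
c ⊕ (c → b) = F ⊕ T = T
¬(c ⊕ (c → b)) = ¬T = F
¬¬(c ⊕ (c → b)) = ¬F = T
a ↔ ¬¬(c ⊕ (c → b)) = F ↔ T = F
(a ↔ ¬¬(c ⊕ (c → b))) ↔ f = F ↔ F = T
¬((a ↔ ¬¬(c ⊕ (c → b))) ↔ f) = ¬T = F
¬((a ↔ ¬¬(c ⊕ (c → b))) ↔ f) ⊕ f = F ⊕ F = F
(b ∨ ((f → a) ↔ (((c ∧ e) ⊕ e) ↔ (c ⊕ b)))) → (¬((a ↔ ¬¬(c ⊕ (c → b))) ↔ f) ⊕ f) = T → F = F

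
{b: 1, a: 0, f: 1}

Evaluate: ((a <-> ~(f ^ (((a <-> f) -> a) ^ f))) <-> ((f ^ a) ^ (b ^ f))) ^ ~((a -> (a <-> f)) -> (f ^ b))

Substituting b=1, a=0, f=1:
a <-> f = 0 <-> 1 = 0
(a <-> f) -> a = 0 -> 0 = 1
((a <-> f) -> a) ^ f = 1 ^ 1 = 0
f ^ (((a <-> f) -> a) ^ f) = 1 ^ 0 = 1
~(f ^ (((a <-> f) -> a) ^ f)) = ~1 = 0
a <-> ~(f ^ (((a <-> f) -> a) ^ f)) = 0 <-> 0 = 1
f ^ a = 1 ^ 0 = 1
b ^ f = 1 ^ 1 = 0
(f ^ a) ^ (b ^ f) = 1 ^ 0 = 1
(a <-> ~(f ^ (((a <-> f) -> a) ^ f))) <-> ((f ^ a) ^ (b ^ f)) = 1 <-> 1 = 1
a <-> f = 0 <-> 1 = 0
a -> (a <-> f) = 0 -> 0 = 1
f ^ b = 1 ^ 1 = 0
(a -> (a <-> f)) -> (f ^ b) = 1 -> 0 = 0
~((a -> (a <-> f)) -> (f ^ b)) = ~0 = 1
((a <-> ~(f ^ (((a <-> f) -> a) ^ f))) <-> ((f ^ a) ^ (b ^ f))) ^ ~((a -> (a <-> f)) -> (f ^ b)) = 1 ^ 1 = 0

0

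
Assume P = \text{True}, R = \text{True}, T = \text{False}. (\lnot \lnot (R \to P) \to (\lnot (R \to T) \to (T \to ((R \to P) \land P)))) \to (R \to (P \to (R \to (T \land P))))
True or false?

R \to P = \text{True} \to \text{True} = \text{True}
\lnot (R \to P) = \lnot \text{True} = \text{False}
\lnot \lnot (R \to P) = \lnot \text{False} = \text{True}
R \to T = \text{True} \to \text{False} = \text{False}
\lnot (R \to T) = \lnot \text{False} = \text{True}
R \to P = \text{True} \to \text{True} = \text{True}
(R \to P) \land P = \text{True} \land \text{True} = \text{True}
T \to ((R \to P) \land P) = \text{False} \to \text{True} = \text{True}
\lnot (R \to T) \to (T \to ((R \to P) \land P)) = \text{True} \to \text{True} = \text{True}
\lnot \lnot (R \to P) \to (\lnot (R \to T) \to (T \to ((R \to P) \land P))) = \text{True} \to \text{True} = \text{True}
T \land P = \text{False} \land \text{True} = \text{False}
R \to (T \land P) = \text{True} \to \text{False} = \text{False}
P \to (R \to (T \land P)) = \text{True} \to \text{False} = \text{False}
R \to (P \to (R \to (T \land P))) = \text{True} \to \text{False} = \text{False}
(\lnot \lnot (R \to P) \to (\lnot (R \to T) \to (T \to ((R \to P) \land P)))) \to (R \to (P \to (R \to (T \land P)))) = \text{True} \to \text{False} = \text{False}

\text{False}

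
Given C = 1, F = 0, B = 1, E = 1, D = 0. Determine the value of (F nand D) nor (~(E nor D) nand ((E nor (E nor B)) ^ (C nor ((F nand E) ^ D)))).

0

F nand D = 0 nand 0 = 1
E nor D = 1 nor 0 = 0
~(E nor D) = ~0 = 1
E nor B = 1 nor 1 = 0
E nor (E nor B) = 1 nor 0 = 0
F nand E = 0 nand 1 = 1
(F nand E) ^ D = 1 ^ 0 = 1
C nor ((F nand E) ^ D) = 1 nor 1 = 0
(E nor (E nor B)) ^ (C nor ((F nand E) ^ D)) = 0 ^ 0 = 0
~(E nor D) nand ((E nor (E nor B)) ^ (C nor ((F nand E) ^ D))) = 1 nand 0 = 1
(F nand D) nor (~(E nor D) nand ((E nor (E nor B)) ^ (C nor ((F nand E) ^ D)))) = 1 nor 1 = 0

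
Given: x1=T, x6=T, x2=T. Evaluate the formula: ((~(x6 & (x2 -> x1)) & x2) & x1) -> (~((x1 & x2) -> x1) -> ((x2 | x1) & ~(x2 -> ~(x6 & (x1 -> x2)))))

x2 -> x1 = T -> T = T
x6 & (x2 -> x1) = T & T = T
~(x6 & (x2 -> x1)) = ~T = F
~(x6 & (x2 -> x1)) & x2 = F & T = F
(~(x6 & (x2 -> x1)) & x2) & x1 = F & T = F
x1 & x2 = T & T = T
(x1 & x2) -> x1 = T -> T = T
~((x1 & x2) -> x1) = ~T = F
x2 | x1 = T | T = T
x1 -> x2 = T -> T = T
x6 & (x1 -> x2) = T & T = T
~(x6 & (x1 -> x2)) = ~T = F
x2 -> ~(x6 & (x1 -> x2)) = T -> F = F
~(x2 -> ~(x6 & (x1 -> x2))) = ~F = T
(x2 | x1) & ~(x2 -> ~(x6 & (x1 -> x2))) = T & T = T
~((x1 & x2) -> x1) -> ((x2 | x1) & ~(x2 -> ~(x6 & (x1 -> x2)))) = F -> T = T
((~(x6 & (x2 -> x1)) & x2) & x1) -> (~((x1 & x2) -> x1) -> ((x2 | x1) & ~(x2 -> ~(x6 & (x1 -> x2))))) = F -> T = T

T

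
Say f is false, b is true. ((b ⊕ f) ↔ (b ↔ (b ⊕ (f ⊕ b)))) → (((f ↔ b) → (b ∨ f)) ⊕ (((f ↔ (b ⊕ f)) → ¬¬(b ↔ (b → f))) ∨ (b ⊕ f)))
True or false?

b ⊕ f = True ⊕ False = True
f ⊕ b = False ⊕ True = True
b ⊕ (f ⊕ b) = True ⊕ True = False
b ↔ (b ⊕ (f ⊕ b)) = True ↔ False = False
(b ⊕ f) ↔ (b ↔ (b ⊕ (f ⊕ b))) = True ↔ False = False
f ↔ b = False ↔ True = False
b ∨ f = True ∨ False = True
(f ↔ b) → (b ∨ f) = False → True = True
b ⊕ f = True ⊕ False = True
f ↔ (b ⊕ f) = False ↔ True = False
b → f = True → False = False
b ↔ (b → f) = True ↔ False = False
¬(b ↔ (b → f)) = ¬False = True
¬¬(b ↔ (b → f)) = ¬True = False
(f ↔ (b ⊕ f)) → ¬¬(b ↔ (b → f)) = False → False = True
b ⊕ f = True ⊕ False = True
((f ↔ (b ⊕ f)) → ¬¬(b ↔ (b → f))) ∨ (b ⊕ f) = True ∨ True = True
((f ↔ b) → (b ∨ f)) ⊕ (((f ↔ (b ⊕ f)) → ¬¬(b ↔ (b → f))) ∨ (b ⊕ f)) = True ⊕ True = False
((b ⊕ f) ↔ (b ↔ (b ⊕ (f ⊕ b)))) → (((f ↔ b) → (b ∨ f)) ⊕ (((f ↔ (b ⊕ f)) → ¬¬(b ↔ (b → f))) ∨ (b ⊕ f))) = False → False = True

True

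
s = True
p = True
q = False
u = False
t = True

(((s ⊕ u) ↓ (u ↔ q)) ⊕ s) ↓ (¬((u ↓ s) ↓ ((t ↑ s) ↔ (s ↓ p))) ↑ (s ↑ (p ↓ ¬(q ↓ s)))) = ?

s ⊕ u = True ⊕ False = True
u ↔ q = False ↔ False = True
(s ⊕ u) ↓ (u ↔ q) = True ↓ True = False
((s ⊕ u) ↓ (u ↔ q)) ⊕ s = False ⊕ True = True
u ↓ s = False ↓ True = False
t ↑ s = True ↑ True = False
s ↓ p = True ↓ True = False
(t ↑ s) ↔ (s ↓ p) = False ↔ False = True
(u ↓ s) ↓ ((t ↑ s) ↔ (s ↓ p)) = False ↓ True = False
¬((u ↓ s) ↓ ((t ↑ s) ↔ (s ↓ p))) = ¬False = True
q ↓ s = False ↓ True = False
¬(q ↓ s) = ¬False = True
p ↓ ¬(q ↓ s) = True ↓ True = False
s ↑ (p ↓ ¬(q ↓ s)) = True ↑ False = True
¬((u ↓ s) ↓ ((t ↑ s) ↔ (s ↓ p))) ↑ (s ↑ (p ↓ ¬(q ↓ s))) = True ↑ True = False
(((s ⊕ u) ↓ (u ↔ q)) ⊕ s) ↓ (¬((u ↓ s) ↓ ((t ↑ s) ↔ (s ↓ p))) ↑ (s ↑ (p ↓ ¬(q ↓ s)))) = True ↓ False = False

False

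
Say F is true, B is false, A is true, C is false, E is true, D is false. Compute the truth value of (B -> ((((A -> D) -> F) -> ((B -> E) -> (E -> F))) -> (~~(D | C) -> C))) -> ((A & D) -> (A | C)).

True

Substituting F=True, B=False, A=True, C=False, E=True, D=False:
A -> D = True -> False = False
(A -> D) -> F = False -> True = True
B -> E = False -> True = True
E -> F = True -> True = True
(B -> E) -> (E -> F) = True -> True = True
((A -> D) -> F) -> ((B -> E) -> (E -> F)) = True -> True = True
D | C = False | False = False
~(D | C) = ~False = True
~~(D | C) = ~True = False
~~(D | C) -> C = False -> False = True
(((A -> D) -> F) -> ((B -> E) -> (E -> F))) -> (~~(D | C) -> C) = True -> True = True
B -> ((((A -> D) -> F) -> ((B -> E) -> (E -> F))) -> (~~(D | C) -> C)) = False -> True = True
A & D = True & False = False
A | C = True | False = True
(A & D) -> (A | C) = False -> True = True
(B -> ((((A -> D) -> F) -> ((B -> E) -> (E -> F))) -> (~~(D | C) -> C))) -> ((A & D) -> (A | C)) = True -> True = True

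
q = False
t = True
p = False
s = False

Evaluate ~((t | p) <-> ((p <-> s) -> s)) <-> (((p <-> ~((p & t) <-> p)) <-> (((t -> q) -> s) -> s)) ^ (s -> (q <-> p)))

t | p = True | False = True
p <-> s = False <-> False = True
(p <-> s) -> s = True -> False = False
(t | p) <-> ((p <-> s) -> s) = True <-> False = False
~((t | p) <-> ((p <-> s) -> s)) = ~False = True
p & t = False & True = False
(p & t) <-> p = False <-> False = True
~((p & t) <-> p) = ~True = False
p <-> ~((p & t) <-> p) = False <-> False = True
t -> q = True -> False = False
(t -> q) -> s = False -> False = True
((t -> q) -> s) -> s = True -> False = False
(p <-> ~((p & t) <-> p)) <-> (((t -> q) -> s) -> s) = True <-> False = False
q <-> p = False <-> False = True
s -> (q <-> p) = False -> True = True
((p <-> ~((p & t) <-> p)) <-> (((t -> q) -> s) -> s)) ^ (s -> (q <-> p)) = False ^ True = True
~((t | p) <-> ((p <-> s) -> s)) <-> (((p <-> ~((p & t) <-> p)) <-> (((t -> q) -> s) -> s)) ^ (s -> (q <-> p))) = True <-> True = True

True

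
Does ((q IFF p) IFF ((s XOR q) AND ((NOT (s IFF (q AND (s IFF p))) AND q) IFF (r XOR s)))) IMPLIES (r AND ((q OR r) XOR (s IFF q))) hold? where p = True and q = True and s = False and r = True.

Substituting p=True, q=True, s=False, r=True:
q IFF p = True IFF True = True
s XOR q = False XOR True = True
s IFF p = False IFF True = False
q AND (s IFF p) = True AND False = False
s IFF (q AND (s IFF p)) = False IFF False = True
NOT (s IFF (q AND (s IFF p))) = NOT True = False
NOT (s IFF (q AND (s IFF p))) AND q = False AND True = False
r XOR s = True XOR False = True
(NOT (s IFF (q AND (s IFF p))) AND q) IFF (r XOR s) = False IFF True = False
(s XOR q) AND ((NOT (s IFF (q AND (s IFF p))) AND q) IFF (r XOR s)) = True AND False = False
(q IFF p) IFF ((s XOR q) AND ((NOT (s IFF (q AND (s IFF p))) AND q) IFF (r XOR s))) = True IFF False = False
q OR r = True OR True = True
s IFF q = False IFF True = False
(q OR r) XOR (s IFF q) = True XOR False = True
r AND ((q OR r) XOR (s IFF q)) = True AND True = True
((q IFF p) IFF ((s XOR q) AND ((NOT (s IFF (q AND (s IFF p))) AND q) IFF (r XOR s)))) IMPLIES (r AND ((q OR r) XOR (s IFF q))) = False IMPLIES True = True

True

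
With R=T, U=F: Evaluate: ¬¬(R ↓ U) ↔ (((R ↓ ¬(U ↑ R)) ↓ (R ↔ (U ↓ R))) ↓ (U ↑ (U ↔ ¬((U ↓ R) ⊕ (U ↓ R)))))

R ↓ U = T ↓ F = F
¬(R ↓ U) = ¬F = T
¬¬(R ↓ U) = ¬T = F
U ↑ R = F ↑ T = T
¬(U ↑ R) = ¬T = F
R ↓ ¬(U ↑ R) = T ↓ F = F
U ↓ R = F ↓ T = F
R ↔ (U ↓ R) = T ↔ F = F
(R ↓ ¬(U ↑ R)) ↓ (R ↔ (U ↓ R)) = F ↓ F = T
U ↓ R = F ↓ T = F
U ↓ R = F ↓ T = F
(U ↓ R) ⊕ (U ↓ R) = F ⊕ F = F
¬((U ↓ R) ⊕ (U ↓ R)) = ¬F = T
U ↔ ¬((U ↓ R) ⊕ (U ↓ R)) = F ↔ T = F
U ↑ (U ↔ ¬((U ↓ R) ⊕ (U ↓ R))) = F ↑ F = T
((R ↓ ¬(U ↑ R)) ↓ (R ↔ (U ↓ R))) ↓ (U ↑ (U ↔ ¬((U ↓ R) ⊕ (U ↓ R)))) = T ↓ T = F
¬¬(R ↓ U) ↔ (((R ↓ ¬(U ↑ R)) ↓ (R ↔ (U ↓ R))) ↓ (U ↑ (U ↔ ¬((U ↓ R) ⊕ (U ↓ R))))) = F ↔ F = T

T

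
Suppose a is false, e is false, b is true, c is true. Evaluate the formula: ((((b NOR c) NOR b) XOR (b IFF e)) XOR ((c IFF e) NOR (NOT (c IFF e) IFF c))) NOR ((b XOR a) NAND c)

b NOR c = true NOR true = false
(b NOR c) NOR b = false NOR true = false
b IFF e = true IFF false = false
((b NOR c) NOR b) XOR (b IFF e) = false XOR false = false
c IFF e = true IFF false = false
c IFF e = true IFF false = false
NOT (c IFF e) = NOT false = true
NOT (c IFF e) IFF c = true IFF true = true
(c IFF e) NOR (NOT (c IFF e) IFF c) = false NOR true = false
(((b NOR c) NOR b) XOR (b IFF e)) XOR ((c IFF e) NOR (NOT (c IFF e) IFF c)) = false XOR false = false
b XOR a = true XOR false = true
(b XOR a) NAND c = true NAND true = false
((((b NOR c) NOR b) XOR (b IFF e)) XOR ((c IFF e) NOR (NOT (c IFF e) IFF c))) NOR ((b XOR a) NAND c) = false NOR false = true

true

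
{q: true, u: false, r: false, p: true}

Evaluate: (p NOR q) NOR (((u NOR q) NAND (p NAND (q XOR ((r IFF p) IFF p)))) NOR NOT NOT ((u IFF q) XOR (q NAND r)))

true

Substituting q=true, u=false, r=false, p=true:
p NOR q = true NOR true = false
u NOR q = false NOR true = false
r IFF p = false IFF true = false
(r IFF p) IFF p = false IFF true = false
q XOR ((r IFF p) IFF p) = true XOR false = true
p NAND (q XOR ((r IFF p) IFF p)) = true NAND true = false
(u NOR q) NAND (p NAND (q XOR ((r IFF p) IFF p))) = false NAND false = true
u IFF q = false IFF true = false
q NAND r = true NAND false = true
(u IFF q) XOR (q NAND r) = false XOR true = true
NOT ((u IFF q) XOR (q NAND r)) = NOT true = false
NOT NOT ((u IFF q) XOR (q NAND r)) = NOT false = true
((u NOR q) NAND (p NAND (q XOR ((r IFF p) IFF p)))) NOR NOT NOT ((u IFF q) XOR (q NAND r)) = true NOR true = false
(p NOR q) NOR (((u NOR q) NAND (p NAND (q XOR ((r IFF p) IFF p)))) NOR NOT NOT ((u IFF q) XOR (q NAND r))) = false NOR false = true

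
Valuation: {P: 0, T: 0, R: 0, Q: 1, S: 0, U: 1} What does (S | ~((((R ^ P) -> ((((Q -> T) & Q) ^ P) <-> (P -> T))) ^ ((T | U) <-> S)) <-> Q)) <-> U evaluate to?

0

Substituting P=0, T=0, R=0, Q=1, S=0, U=1:
R ^ P = 0 ^ 0 = 0
Q -> T = 1 -> 0 = 0
(Q -> T) & Q = 0 & 1 = 0
((Q -> T) & Q) ^ P = 0 ^ 0 = 0
P -> T = 0 -> 0 = 1
(((Q -> T) & Q) ^ P) <-> (P -> T) = 0 <-> 1 = 0
(R ^ P) -> ((((Q -> T) & Q) ^ P) <-> (P -> T)) = 0 -> 0 = 1
T | U = 0 | 1 = 1
(T | U) <-> S = 1 <-> 0 = 0
((R ^ P) -> ((((Q -> T) & Q) ^ P) <-> (P -> T))) ^ ((T | U) <-> S) = 1 ^ 0 = 1
(((R ^ P) -> ((((Q -> T) & Q) ^ P) <-> (P -> T))) ^ ((T | U) <-> S)) <-> Q = 1 <-> 1 = 1
~((((R ^ P) -> ((((Q -> T) & Q) ^ P) <-> (P -> T))) ^ ((T | U) <-> S)) <-> Q) = ~1 = 0
S | ~((((R ^ P) -> ((((Q -> T) & Q) ^ P) <-> (P -> T))) ^ ((T | U) <-> S)) <-> Q) = 0 | 0 = 0
(S | ~((((R ^ P) -> ((((Q -> T) & Q) ^ P) <-> (P -> T))) ^ ((T | U) <-> S)) <-> Q)) <-> U = 0 <-> 1 = 0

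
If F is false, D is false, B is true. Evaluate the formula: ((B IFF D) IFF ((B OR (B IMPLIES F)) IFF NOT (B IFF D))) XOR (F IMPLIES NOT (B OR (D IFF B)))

True

B IFF D = True IFF False = False
B IMPLIES F = True IMPLIES False = False
B OR (B IMPLIES F) = True OR False = True
B IFF D = True IFF False = False
NOT (B IFF D) = NOT False = True
(B OR (B IMPLIES F)) IFF NOT (B IFF D) = True IFF True = True
(B IFF D) IFF ((B OR (B IMPLIES F)) IFF NOT (B IFF D)) = False IFF True = False
D IFF B = False IFF True = False
B OR (D IFF B) = True OR False = True
NOT (B OR (D IFF B)) = NOT True = False
F IMPLIES NOT (B OR (D IFF B)) = False IMPLIES False = True
((B IFF D) IFF ((B OR (B IMPLIES F)) IFF NOT (B IFF D))) XOR (F IMPLIES NOT (B OR (D IFF B))) = False XOR True = True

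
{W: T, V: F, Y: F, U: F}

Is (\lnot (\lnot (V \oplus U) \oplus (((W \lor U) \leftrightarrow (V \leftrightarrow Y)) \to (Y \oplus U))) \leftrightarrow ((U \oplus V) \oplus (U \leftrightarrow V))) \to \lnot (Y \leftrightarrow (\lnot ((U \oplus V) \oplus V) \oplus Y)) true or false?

V \oplus U = F \oplus F = F
\lnot (V \oplus U) = \lnot F = T
W \lor U = T \lor F = T
V \leftrightarrow Y = F \leftrightarrow F = T
(W \lor U) \leftrightarrow (V \leftrightarrow Y) = T \leftrightarrow T = T
Y \oplus U = F \oplus F = F
((W \lor U) \leftrightarrow (V \leftrightarrow Y)) \to (Y \oplus U) = T \to F = F
\lnot (V \oplus U) \oplus (((W \lor U) \leftrightarrow (V \leftrightarrow Y)) \to (Y \oplus U)) = T \oplus F = T
\lnot (\lnot (V \oplus U) \oplus (((W \lor U) \leftrightarrow (V \leftrightarrow Y)) \to (Y \oplus U))) = \lnot T = F
U \oplus V = F \oplus F = F
U \leftrightarrow V = F \leftrightarrow F = T
(U \oplus V) \oplus (U \leftrightarrow V) = F \oplus T = T
\lnot (\lnot (V \oplus U) \oplus (((W \lor U) \leftrightarrow (V \leftrightarrow Y)) \to (Y \oplus U))) \leftrightarrow ((U \oplus V) \oplus (U \leftrightarrow V)) = F \leftrightarrow T = F
U \oplus V = F \oplus F = F
(U \oplus V) \oplus V = F \oplus F = F
\lnot ((U \oplus V) \oplus V) = \lnot F = T
\lnot ((U \oplus V) \oplus V) \oplus Y = T \oplus F = T
Y \leftrightarrow (\lnot ((U \oplus V) \oplus V) \oplus Y) = F \leftrightarrow T = F
\lnot (Y \leftrightarrow (\lnot ((U \oplus V) \oplus V) \oplus Y)) = \lnot F = T
(\lnot (\lnot (V \oplus U) \oplus (((W \lor U) \leftrightarrow (V \leftrightarrow Y)) \to (Y \oplus U))) \leftrightarrow ((U \oplus V) \oplus (U \leftrightarrow V))) \to \lnot (Y \leftrightarrow (\lnot ((U \oplus V) \oplus V) \oplus Y)) = F \to T = T

T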